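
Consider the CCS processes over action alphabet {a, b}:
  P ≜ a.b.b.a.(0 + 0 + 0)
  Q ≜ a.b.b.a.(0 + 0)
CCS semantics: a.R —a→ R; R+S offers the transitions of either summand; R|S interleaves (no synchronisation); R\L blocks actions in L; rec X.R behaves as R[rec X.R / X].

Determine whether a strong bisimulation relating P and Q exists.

YES

P's transition system — 5 states:
  s0 = a.b.b.a.(0 + 0 + 0) → -a-> s1
  s1 = b.b.a.(0 + 0 + 0) → -b-> s2
  s2 = b.a.(0 + 0 + 0) → -b-> s3
  s3 = a.(0 + 0 + 0) → -a-> s4
  s4 = 0 + 0 + 0 → stopped
Q's transition system — 5 states:
  t0 = a.b.b.a.(0 + 0) → -a-> t1
  t1 = b.b.a.(0 + 0) → -b-> t2
  t2 = b.a.(0 + 0) → -b-> t3
  t3 = a.(0 + 0) → -a-> t4
  t4 = 0 + 0 → stopped
Partition-refinement fixed point:
  B0 = {s0, t0}
  B1 = {s1, t1}
  B2 = {s2, t2}
  B3 = {s3, t3}
  B4 = {s4, t4}
s0 ∈ B0, t0 ∈ B0 → same block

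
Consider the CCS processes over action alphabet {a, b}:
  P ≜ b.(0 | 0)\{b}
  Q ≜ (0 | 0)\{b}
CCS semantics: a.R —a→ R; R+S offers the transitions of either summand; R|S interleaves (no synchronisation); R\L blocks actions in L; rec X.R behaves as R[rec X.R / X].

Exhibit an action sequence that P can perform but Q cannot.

b

LTS(P): 2 reachable states
  m0 = b.(0 | 0)\{b} :: -b-> m1
  m1 = (0 | 0)\{b} :: ·
LTS(Q): 1 reachable states
  n0 = (0 | 0)\{b} :: ·
Trace ⟨b⟩ through P, begin at {m0}:
  step 1 (b): {m1}
  P completes σ.
Trace ⟨b⟩ through Q, begin at {n0}:
  step 1 (b): no successor for Q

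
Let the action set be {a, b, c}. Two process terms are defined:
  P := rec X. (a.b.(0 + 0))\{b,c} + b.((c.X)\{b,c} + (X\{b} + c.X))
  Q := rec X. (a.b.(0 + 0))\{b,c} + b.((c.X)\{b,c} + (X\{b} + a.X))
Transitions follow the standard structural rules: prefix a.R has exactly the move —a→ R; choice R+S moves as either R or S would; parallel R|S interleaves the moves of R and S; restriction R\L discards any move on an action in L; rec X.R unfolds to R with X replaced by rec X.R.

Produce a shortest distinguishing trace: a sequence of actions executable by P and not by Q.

bc

LTS(P): 4 reachable states
  m0 = rec X. (a.b.(0 + 0))\{b,c} + b.((c.X)\{b,c} + (X\{b} + c.X)) has moves =a=> m1, =b=> m2
  m1 = (b.(0 + 0))\{b,c} has moves deadlocked
  m2 = (c.(rec X. (a.b.(0 + 0))\{b,c} + b.((c.X)\{b,c} + (X\{b} + c.X))))\{b,c} + ((rec X. (a.b.(0 + 0))\{b,c} + b.((c.X)\{b,c} + (X\{b} + c.X)))\{b} + c.(rec X. (a.b.(0 + 0))\{b,c} + b.((c.X)\{b,c} + (X\{b} + c.X)))) has moves =a=> m3, =c=> m0
  m3 = (b.(0 + 0))\{b,c}\{b} has moves deadlocked
LTS(Q): 4 reachable states
  n0 = rec X. (a.b.(0 + 0))\{b,c} + b.((c.X)\{b,c} + (X\{b} + a.X)) has moves =a=> n1, =b=> n2
  n1 = (b.(0 + 0))\{b,c} has moves deadlocked
  n2 = (c.(rec X. (a.b.(0 + 0))\{b,c} + b.((c.X)\{b,c} + (X\{b} + a.X))))\{b,c} + ((rec X. (a.b.(0 + 0))\{b,c} + b.((c.X)\{b,c} + (X\{b} + a.X)))\{b} + a.(rec X. (a.b.(0 + 0))\{b,c} + b.((c.X)\{b,c} + (X\{b} + a.X)))) has moves =a=> n0, =a=> n3
  n3 = (b.(0 + 0))\{b,c}\{b} has moves deadlocked
Executing bc from P (initial set {m0}):
  after b @ step 1: {m2}
  after c @ step 2: {m0}
  ✓ P
Executing bc from Q (initial set {n0}):
  after b @ step 1: {n2}
  after c @ step 2: ∅ (Q stuck)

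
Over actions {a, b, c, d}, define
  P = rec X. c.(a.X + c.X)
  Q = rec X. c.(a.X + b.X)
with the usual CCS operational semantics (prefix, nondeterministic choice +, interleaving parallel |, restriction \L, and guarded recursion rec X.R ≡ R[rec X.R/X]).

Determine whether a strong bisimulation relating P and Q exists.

LTS(P): 2 reachable states
  m0 = rec X. c.(a.X + c.X) :: =c=> m1
  m1 = a.(rec X. c.(a.X + c.X)) + c.(rec X. c.(a.X + c.X)) :: =a=> m0, =c=> m0
LTS(Q): 2 reachable states
  n0 = rec X. c.(a.X + b.X) :: =c=> n1
  n1 = a.(rec X. c.(a.X + b.X)) + b.(rec X. c.(a.X + b.X)) :: =a=> n0, =b=> n0
Coarsest stable partition (strong bisimilarity classes):
  B0 = {m0}
  B1 = {m1}
  B2 = {n0}
  B3 = {n1}
m0 ∈ B0, n0 ∈ B2 → different blocks

not bisimilar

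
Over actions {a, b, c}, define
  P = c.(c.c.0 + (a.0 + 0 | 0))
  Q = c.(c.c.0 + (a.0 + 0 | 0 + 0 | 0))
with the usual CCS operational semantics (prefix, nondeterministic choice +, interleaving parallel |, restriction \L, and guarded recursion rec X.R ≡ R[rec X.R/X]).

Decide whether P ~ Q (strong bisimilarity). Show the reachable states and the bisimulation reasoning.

bisimilar

Reachable graph of P (4 states):
  s0 = c.(c.c.0 + (a.0 + 0 | 0)) → -c-> s1
  s1 = c.c.0 + (a.0 + 0 | 0) → -a-> s2, -c-> s3
  s2 = 0 → (no moves)
  s3 = c.0 → -c-> s2
Reachable graph of Q (4 states):
  t0 = c.(c.c.0 + (a.0 + 0 | 0 + 0 | 0)) → -c-> t1
  t1 = c.c.0 + (a.0 + 0 | 0 + 0 | 0) → -a-> t2, -c-> t3
  t2 = 0 → (no moves)
  t3 = c.0 → -c-> t2
Bisimilarity quotient blocks:
  B0 = {s0, t0}
  B1 = {s1, t1}
  B2 = {s2, t2}
  B3 = {s3, t3}
s0 ∈ B0, t0 ∈ B0 → same block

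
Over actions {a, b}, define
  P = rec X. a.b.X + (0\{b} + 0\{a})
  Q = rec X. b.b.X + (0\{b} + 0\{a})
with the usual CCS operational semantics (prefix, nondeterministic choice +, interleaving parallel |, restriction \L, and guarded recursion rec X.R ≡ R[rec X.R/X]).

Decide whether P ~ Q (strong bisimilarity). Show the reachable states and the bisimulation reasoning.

Reachable graph of P (2 states):
  u0 = rec X. a.b.X + (0\{b} + 0\{a}) → =a=> u1
  u1 = b.(rec X. a.b.X + (0\{b} + 0\{a})) → =b=> u0
Reachable graph of Q (2 states):
  v0 = rec X. b.b.X + (0\{b} + 0\{a}) → =b=> v1
  v1 = b.(rec X. b.b.X + (0\{b} + 0\{a})) → =b=> v0
Partition-refinement fixed point:
  B0 = {u0}
  B1 = {u1}
  B2 = {v0, v1}
u0 ∈ B0, v0 ∈ B2 → different blocks

P ≁ Q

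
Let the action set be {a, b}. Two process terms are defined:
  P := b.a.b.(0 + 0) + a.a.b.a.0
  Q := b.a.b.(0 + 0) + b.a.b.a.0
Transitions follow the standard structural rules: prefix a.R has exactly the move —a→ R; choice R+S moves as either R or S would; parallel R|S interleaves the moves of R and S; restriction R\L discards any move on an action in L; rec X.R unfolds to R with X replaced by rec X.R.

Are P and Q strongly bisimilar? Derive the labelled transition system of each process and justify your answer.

P's transition system — 8 states:
  p0 = b.a.b.(0 + 0) + a.a.b.a.0 | ··a··> p1, ··b··> p2
  p1 = a.b.a.0 | ··a··> p3
  p2 = a.b.(0 + 0) | ··a··> p4
  p3 = b.a.0 | ··b··> p5
  p4 = b.(0 + 0) | ··b··> p6
  p5 = a.0 | ··a··> p7
  p6 = 0 + 0 | (no moves)
  p7 = 0 | (no moves)
Q's transition system — 8 states:
  q0 = b.a.b.(0 + 0) + b.a.b.a.0 | ··b··> q1, ··b··> q2
  q1 = a.b.(0 + 0) | ··a··> q3
  q2 = a.b.a.0 | ··a··> q4
  q3 = b.(0 + 0) | ··b··> q5
  q4 = b.a.0 | ··b··> q6
  q5 = 0 + 0 | (no moves)
  q6 = a.0 | ··a··> q7
  q7 = 0 | (no moves)
Bisimilarity quotient blocks:
  B0 = {p0}
  B1 = {p1, q2}
  B2 = {p3, q4}
  B3 = {p5, q6}
  B4 = {p6, p7, q5, q7}
  B5 = {p2, q1}
  B6 = {p4, q3}
  B7 = {q0}
p0 ∈ B0, q0 ∈ B7 → different blocks

NO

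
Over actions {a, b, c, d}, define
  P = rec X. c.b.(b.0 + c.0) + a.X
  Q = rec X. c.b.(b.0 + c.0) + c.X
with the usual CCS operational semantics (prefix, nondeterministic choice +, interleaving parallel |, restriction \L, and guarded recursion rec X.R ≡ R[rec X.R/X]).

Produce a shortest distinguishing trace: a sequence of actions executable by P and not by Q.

LTS(P): 4 reachable states
  s0 = rec X. c.b.(b.0 + c.0) + a.X | ··a··> s0, ··c··> s1
  s1 = b.(b.0 + c.0) | ··b··> s2
  s2 = b.0 + c.0 | ··b··> s3, ··c··> s3
  s3 = 0 | deadlocked
LTS(Q): 4 reachable states
  t0 = rec X. c.b.(b.0 + c.0) + c.X | ··c··> t0, ··c··> t1
  t1 = b.(b.0 + c.0) | ··b··> t2
  t2 = b.0 + c.0 | ··b··> t3, ··c··> t3
  t3 = 0 | deadlocked
Run σ = ⟨a⟩ on P: start {s0}
  [1] a ⇒ {s0}
  P completes σ.
Run σ = ⟨a⟩ on Q: start {t0}
  [1] a ⇒ ∅ (Q stuck)

a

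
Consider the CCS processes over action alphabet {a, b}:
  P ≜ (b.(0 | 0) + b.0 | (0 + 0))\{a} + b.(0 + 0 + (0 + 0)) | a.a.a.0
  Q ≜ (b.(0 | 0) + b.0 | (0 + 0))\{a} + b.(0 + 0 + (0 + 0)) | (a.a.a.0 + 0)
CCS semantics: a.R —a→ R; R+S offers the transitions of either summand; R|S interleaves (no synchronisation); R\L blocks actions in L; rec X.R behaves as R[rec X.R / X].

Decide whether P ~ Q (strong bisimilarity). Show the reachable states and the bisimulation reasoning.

LTS(P): 10 reachable states
  p0 = (b.(0 | 0) + b.0 | (0 + 0))\{a} + b.(0 + 0 + (0 + 0)) | a.a.a.0 | ··a··> p1, ··b··> p2, ··b··> p3, ··b··> p4
  p1 = b.(0 + 0 + (0 + 0)) | a.a.0 | ··a··> p5, ··b··> p6
  p2 = (0 + 0 + (0 + 0)) | a.a.a.0 | ··a··> p6
  p3 = (0 | (0 + 0))\{a} | ·
  p4 = (0 | 0)\{a} | ·
  p5 = b.(0 + 0 + (0 + 0)) | a.0 | ··a··> p7, ··b··> p8
  p6 = (0 + 0 + (0 + 0)) | a.a.0 | ··a··> p8
  p7 = b.(0 + 0 + (0 + 0)) | 0 | ··b··> p9
  p8 = (0 + 0 + (0 + 0)) | a.0 | ··a··> p9
  p9 = (0 + 0 + (0 + 0)) | 0 | ·
LTS(Q): 10 reachable states
  q0 = (b.(0 | 0) + b.0 | (0 + 0))\{a} + b.(0 + 0 + (0 + 0)) | (a.a.a.0 + 0) | ··a··> q1, ··b··> q2, ··b··> q3, ··b··> q4
  q1 = b.(0 + 0 + (0 + 0)) | a.a.0 | ··a··> q5, ··b··> q6
  q2 = (0 + 0 + (0 + 0)) | (a.a.a.0 + 0) | ··a··> q6
  q3 = (0 | (0 + 0))\{a} | ·
  q4 = (0 | 0)\{a} | ·
  q5 = b.(0 + 0 + (0 + 0)) | a.0 | ··a··> q7, ··b··> q8
  q6 = (0 + 0 + (0 + 0)) | a.a.0 | ··a··> q8
  q7 = b.(0 + 0 + (0 + 0)) | 0 | ··b··> q9
  q8 = (0 + 0 + (0 + 0)) | a.0 | ··a··> q9
  q9 = (0 + 0 + (0 + 0)) | 0 | ·
Partition-refinement fixed point:
  B0 = {p0, q0}
  B1 = {p1, q1}
  B2 = {p6, q6}
  B3 = {p8, q8}
  B4 = {p3, p4, p9, q3, q4, q9}
  B5 = {p5, q5}
  B6 = {p7, q7}
  B7 = {p2, q2}
p0 ∈ B0, q0 ∈ B0 → same block

bisimilar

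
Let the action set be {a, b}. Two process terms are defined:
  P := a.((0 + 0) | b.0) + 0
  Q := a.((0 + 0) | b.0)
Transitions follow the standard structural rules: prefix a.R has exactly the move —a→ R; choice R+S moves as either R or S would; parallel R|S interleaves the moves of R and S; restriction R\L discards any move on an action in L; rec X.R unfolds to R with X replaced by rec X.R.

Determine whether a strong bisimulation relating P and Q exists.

YES

Reachable graph of P (3 states):
  s0 = a.((0 + 0) | b.0) + 0 :: --a--▸ s1
  s1 = (0 + 0) | b.0 :: --b--▸ s2
  s2 = (0 + 0) | 0 :: stopped
Reachable graph of Q (3 states):
  t0 = a.((0 + 0) | b.0) :: --a--▸ t1
  t1 = (0 + 0) | b.0 :: --b--▸ t2
  t2 = (0 + 0) | 0 :: stopped
Coarsest stable partition (strong bisimilarity classes):
  B0 = {s0, t0}
  B1 = {s1, t1}
  B2 = {s2, t2}
s0 ∈ B0, t0 ∈ B0 → same block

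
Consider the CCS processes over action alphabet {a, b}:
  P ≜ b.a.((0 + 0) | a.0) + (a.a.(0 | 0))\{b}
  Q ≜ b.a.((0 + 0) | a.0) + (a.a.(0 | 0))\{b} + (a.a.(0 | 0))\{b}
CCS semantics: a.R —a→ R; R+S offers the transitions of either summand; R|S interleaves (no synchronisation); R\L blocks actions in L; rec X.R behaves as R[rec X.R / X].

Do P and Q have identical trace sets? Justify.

P's transition system — 6 states:
  s0 = b.a.((0 + 0) | a.0) + (a.a.(0 | 0))\{b} | —a→ s1, —b→ s2
  s1 = (a.(0 | 0))\{b} | —a→ s3
  s2 = a.((0 + 0) | a.0) | —a→ s4
  s3 = (0 | 0)\{b} | ∅
  s4 = (0 + 0) | a.0 | —a→ s5
  s5 = (0 + 0) | 0 | ∅
Q's transition system — 6 states:
  t0 = b.a.((0 + 0) | a.0) + (a.a.(0 | 0))\{b} + (a.a.(0 | 0))\{b} | —a→ t1, —b→ t2
  t1 = (a.(0 | 0))\{b} | —a→ t3
  t2 = a.((0 + 0) | a.0) | —a→ t4
  t3 = (0 | 0)\{b} | ∅
  t4 = (0 + 0) | a.0 | —a→ t5
  t5 = (0 + 0) | 0 | ∅
Coarsest stable partition (strong bisimilarity classes):
  B0 = {s0, t0}
  B1 = {s2, t2}
  B2 = {s1, s4, t1, t4}
  B3 = {s3, s5, t3, t5}
s0 ∈ B0, t0 ∈ B0 → same block
Bisimilar ⇒ trace-equivalent.

trace-equivalent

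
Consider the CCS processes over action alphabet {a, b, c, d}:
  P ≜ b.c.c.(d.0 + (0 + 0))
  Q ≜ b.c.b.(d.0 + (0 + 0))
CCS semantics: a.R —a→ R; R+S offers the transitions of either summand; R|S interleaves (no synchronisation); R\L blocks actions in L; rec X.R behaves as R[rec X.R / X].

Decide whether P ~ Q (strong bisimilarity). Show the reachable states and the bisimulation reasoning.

P ≁ Q

P's transition system — 5 states:
  m0 = b.c.c.(d.0 + (0 + 0)) → ··b··> m1
  m1 = c.c.(d.0 + (0 + 0)) → ··c··> m2
  m2 = c.(d.0 + (0 + 0)) → ··c··> m3
  m3 = d.0 + (0 + 0) → ··d··> m4
  m4 = 0 → (no moves)
Q's transition system — 5 states:
  n0 = b.c.b.(d.0 + (0 + 0)) → ··b··> n1
  n1 = c.b.(d.0 + (0 + 0)) → ··c··> n2
  n2 = b.(d.0 + (0 + 0)) → ··b··> n3
  n3 = d.0 + (0 + 0) → ··d··> n4
  n4 = 0 → (no moves)
Partition-refinement fixed point:
  B0 = {m0}
  B1 = {m1}
  B2 = {m2}
  B3 = {m3, n3}
  B4 = {m4, n4}
  B5 = {n0}
  B6 = {n1}
  B7 = {n2}
m0 ∈ B0, n0 ∈ B5 → different blocks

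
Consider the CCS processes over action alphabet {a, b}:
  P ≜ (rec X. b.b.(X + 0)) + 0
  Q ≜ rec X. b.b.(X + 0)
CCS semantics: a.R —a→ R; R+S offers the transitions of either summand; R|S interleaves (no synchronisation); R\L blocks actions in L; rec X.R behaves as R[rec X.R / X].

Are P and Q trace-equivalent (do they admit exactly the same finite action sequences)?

traces(P) = traces(Q)

P's transition system — 2 states:
  u0 = (rec X. b.b.(X + 0)) + 0 → --b--▸ u1
  u1 = b.((rec X. b.b.(X + 0)) + 0) → --b--▸ u0
Q's transition system — 3 states:
  v0 = rec X. b.b.(X + 0) → --b--▸ v1
  v1 = b.((rec X. b.b.(X + 0)) + 0) → --b--▸ v2
  v2 = (rec X. b.b.(X + 0)) + 0 → --b--▸ v1
Bisimilarity quotient blocks:
  B0 = {u0, u1, v0, v1, v2}
u0 ∈ B0, v0 ∈ B0 → same block
Bisimilar ⇒ trace-equivalent.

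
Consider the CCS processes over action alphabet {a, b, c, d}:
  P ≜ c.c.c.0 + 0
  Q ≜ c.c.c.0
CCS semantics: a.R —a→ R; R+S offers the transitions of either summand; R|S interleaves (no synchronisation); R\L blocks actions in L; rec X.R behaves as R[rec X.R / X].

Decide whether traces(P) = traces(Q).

LTS(P): 4 reachable states
  m0 = c.c.c.0 + 0 :: =c=> m1
  m1 = c.c.0 :: =c=> m2
  m2 = c.0 :: =c=> m3
  m3 = 0 :: ·
LTS(Q): 4 reachable states
  n0 = c.c.c.0 :: =c=> n1
  n1 = c.c.0 :: =c=> n2
  n2 = c.0 :: =c=> n3
  n3 = 0 :: ·
Coarsest stable partition (strong bisimilarity classes):
  B0 = {m0, n0}
  B1 = {m1, n1}
  B2 = {m2, n2}
  B3 = {m3, n3}
m0 ∈ B0, n0 ∈ B0 → same block
Bisimilar ⇒ trace-equivalent.

trace-equivalent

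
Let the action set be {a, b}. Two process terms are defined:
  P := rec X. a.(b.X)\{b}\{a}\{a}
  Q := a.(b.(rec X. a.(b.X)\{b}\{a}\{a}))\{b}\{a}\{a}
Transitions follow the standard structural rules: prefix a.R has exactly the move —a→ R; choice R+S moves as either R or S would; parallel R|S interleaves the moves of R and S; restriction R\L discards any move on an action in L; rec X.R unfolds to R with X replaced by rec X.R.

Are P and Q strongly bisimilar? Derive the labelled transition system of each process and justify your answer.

P's transition system — 2 states:
  p0 = rec X. a.(b.X)\{b}\{a}\{a} :: ··a··> p1
  p1 = (b.(rec X. a.(b.X)\{b}\{a}\{a}))\{b}\{a}\{a} :: deadlocked
Q's transition system — 2 states:
  q0 = a.(b.(rec X. a.(b.X)\{b}\{a}\{a}))\{b}\{a}\{a} :: ··a··> q1
  q1 = (b.(rec X. a.(b.X)\{b}\{a}\{a}))\{b}\{a}\{a} :: deadlocked
Partition-refinement fixed point:
  B0 = {p0, q0}
  B1 = {p1, q1}
p0 ∈ B0, q0 ∈ B0 → same block

YES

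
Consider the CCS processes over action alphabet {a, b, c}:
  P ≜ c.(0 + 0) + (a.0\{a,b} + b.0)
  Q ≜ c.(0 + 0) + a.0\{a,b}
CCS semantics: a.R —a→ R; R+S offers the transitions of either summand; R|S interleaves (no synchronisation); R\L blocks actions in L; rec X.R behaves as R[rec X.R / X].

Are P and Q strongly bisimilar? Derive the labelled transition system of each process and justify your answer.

NO

LTS(P): 4 reachable states
  p0 = c.(0 + 0) + (a.0\{a,b} + b.0) | =a=> p1, =b=> p2, =c=> p3
  p1 = 0\{a,b} | stopped
  p2 = 0 | stopped
  p3 = 0 + 0 | stopped
LTS(Q): 3 reachable states
  q0 = c.(0 + 0) + a.0\{a,b} | =a=> q1, =c=> q2
  q1 = 0\{a,b} | stopped
  q2 = 0 + 0 | stopped
Coarsest stable partition (strong bisimilarity classes):
  B0 = {p0}
  B1 = {p1, p2, p3, q1, q2}
  B2 = {q0}
p0 ∈ B0, q0 ∈ B2 → different blocks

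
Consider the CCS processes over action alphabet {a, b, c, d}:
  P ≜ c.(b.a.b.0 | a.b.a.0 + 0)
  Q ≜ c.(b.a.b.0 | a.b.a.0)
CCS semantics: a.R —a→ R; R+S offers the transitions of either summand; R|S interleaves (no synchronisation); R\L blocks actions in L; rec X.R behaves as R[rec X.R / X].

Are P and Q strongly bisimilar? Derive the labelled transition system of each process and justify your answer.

P's transition system — 17 states:
  s0 = c.(b.a.b.0 | a.b.a.0 + 0) → —c→ s1
  s1 = b.a.b.0 | a.b.a.0 + 0 → —a→ s2, —b→ s3
  s2 = b.a.b.0 | b.a.0 → —b→ s4, —b→ s5
  s3 = a.b.0 | a.b.a.0 → —a→ s4, —a→ s6
  s4 = a.b.0 | b.a.0 → —a→ s7, —b→ s8
  s5 = b.a.b.0 | a.0 → —a→ s9, —b→ s8
  s6 = b.0 | a.b.a.0 → —a→ s7, —b→ s10
  s7 = b.0 | b.a.0 → —b→ s11, —b→ s12
  s8 = a.b.0 | a.0 → —a→ s12, —a→ s13
  s9 = b.a.b.0 | 0 → —b→ s13
  s10 = 0 | a.b.a.0 → —a→ s11
  s11 = 0 | b.a.0 → —b→ s14
  s12 = b.0 | a.0 → —a→ s15, —b→ s14
  s13 = a.b.0 | 0 → —a→ s15
  s14 = 0 | a.0 → —a→ s16
  s15 = b.0 | 0 → —b→ s16
  s16 = 0 | 0 → stopped
Q's transition system — 17 states:
  t0 = c.(b.a.b.0 | a.b.a.0) → —c→ t1
  t1 = b.a.b.0 | a.b.a.0 → —a→ t2, —b→ t3
  t2 = b.a.b.0 | b.a.0 → —b→ t4, —b→ t5
  t3 = a.b.0 | a.b.a.0 → —a→ t4, —a→ t6
  t4 = a.b.0 | b.a.0 → —a→ t7, —b→ t8
  t5 = b.a.b.0 | a.0 → —a→ t9, —b→ t8
  t6 = b.0 | a.b.a.0 → —a→ t7, —b→ t10
  t7 = b.0 | b.a.0 → —b→ t11, —b→ t12
  t8 = a.b.0 | a.0 → —a→ t12, —a→ t13
  t9 = b.a.b.0 | 0 → —b→ t13
  t10 = 0 | a.b.a.0 → —a→ t11
  t11 = 0 | b.a.0 → —b→ t14
  t12 = b.0 | a.0 → —a→ t15, —b→ t14
  t13 = a.b.0 | 0 → —a→ t15
  t14 = 0 | a.0 → —a→ t16
  t15 = b.0 | 0 → —b→ t16
  t16 = 0 | 0 → stopped
Partition-refinement fixed point:
  B0 = {s0, t0}
  B1 = {s1, t1}
  B2 = {s3, t3}
  B3 = {s4, t4}
  B4 = {s8, t8}
  B5 = {s12, t12}
  B6 = {s14, t14}
  B7 = {s16, t16}
  B8 = {s15, t15}
  B9 = {s13, t13}
  B10 = {s7, t7}
  B11 = {s11, t11}
  B12 = {s6, t6}
  B13 = {s10, t10}
  B14 = {s2, t2}
  B15 = {s5, t5}
  B16 = {s9, t9}
s0 ∈ B0, t0 ∈ B0 → same block

bisimilar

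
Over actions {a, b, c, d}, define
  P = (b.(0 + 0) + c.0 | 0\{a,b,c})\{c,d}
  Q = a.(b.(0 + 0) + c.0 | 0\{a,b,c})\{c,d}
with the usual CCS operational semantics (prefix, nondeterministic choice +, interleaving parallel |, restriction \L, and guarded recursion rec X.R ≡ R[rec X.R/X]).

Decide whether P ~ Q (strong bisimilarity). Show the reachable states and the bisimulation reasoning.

not bisimilar

Reachable graph of P (2 states):
  p0 = (b.(0 + 0) + c.0 | 0\{a,b,c})\{c,d} → ··b··> p1
  p1 = (0 + 0)\{c,d} → ·
Reachable graph of Q (3 states):
  q0 = a.(b.(0 + 0) + c.0 | 0\{a,b,c})\{c,d} → ··a··> q1
  q1 = (b.(0 + 0) + c.0 | 0\{a,b,c})\{c,d} → ··b··> q2
  q2 = (0 + 0)\{c,d} → ·
Bisimilarity quotient blocks:
  B0 = {p0, q1}
  B1 = {p1, q2}
  B2 = {q0}
p0 ∈ B0, q0 ∈ B2 → different blocks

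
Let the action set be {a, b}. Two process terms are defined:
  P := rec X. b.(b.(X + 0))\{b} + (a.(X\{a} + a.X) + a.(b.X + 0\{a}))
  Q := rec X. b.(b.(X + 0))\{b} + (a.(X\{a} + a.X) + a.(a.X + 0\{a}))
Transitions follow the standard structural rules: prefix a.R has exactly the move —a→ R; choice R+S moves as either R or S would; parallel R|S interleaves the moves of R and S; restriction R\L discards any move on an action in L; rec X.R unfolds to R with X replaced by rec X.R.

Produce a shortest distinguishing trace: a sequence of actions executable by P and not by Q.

LTS(P): 5 reachable states
  u0 = rec X. b.(b.(X + 0))\{b} + (a.(X\{a} + a.X) + a.(b.X + 0\{a})) has moves ··a··> u1, ··a··> u2, ··b··> u3
  u1 = (rec X. b.(b.(X + 0))\{b} + (a.(X\{a} + a.X) + a.(b.X + 0\{a})))\{a} + a.(rec X. b.(b.(X + 0))\{b} + (a.(X\{a} + a.X) + a.(b.X + 0\{a}))) has moves ··a··> u0, ··b··> u4
  u2 = b.(rec X. b.(b.(X + 0))\{b} + (a.(X\{a} + a.X) + a.(b.X + 0\{a}))) + 0\{a} has moves ··b··> u0
  u3 = (b.((rec X. b.(b.(X + 0))\{b} + (a.(X\{a} + a.X) + a.(b.X + 0\{a}))) + 0))\{b} has moves stopped
  u4 = (b.((rec X. b.(b.(X + 0))\{b} + (a.(X\{a} + a.X) + a.(b.X + 0\{a}))) + 0))\{b}\{a} has moves stopped
LTS(Q): 5 reachable states
  v0 = rec X. b.(b.(X + 0))\{b} + (a.(X\{a} + a.X) + a.(a.X + 0\{a})) has moves ··a··> v1, ··a··> v2, ··b··> v3
  v1 = (rec X. b.(b.(X + 0))\{b} + (a.(X\{a} + a.X) + a.(a.X + 0\{a})))\{a} + a.(rec X. b.(b.(X + 0))\{b} + (a.(X\{a} + a.X) + a.(a.X + 0\{a}))) has moves ··a··> v0, ··b··> v4
  v2 = a.(rec X. b.(b.(X + 0))\{b} + (a.(X\{a} + a.X) + a.(a.X + 0\{a}))) + 0\{a} has moves ··a··> v0
  v3 = (b.((rec X. b.(b.(X + 0))\{b} + (a.(X\{a} + a.X) + a.(a.X + 0\{a}))) + 0))\{b} has moves stopped
  v4 = (b.((rec X. b.(b.(X + 0))\{b} + (a.(X\{a} + a.X) + a.(a.X + 0\{a}))) + 0))\{b}\{a} has moves stopped
Run σ = ⟨aba⟩ on P: start {u0}
  [1] a ⇒ {u1, u2}
  [2] b ⇒ {u0, u4}
  [3] a ⇒ {u1, u2}
  — P admits the full trace.
Run σ = ⟨aba⟩ on Q: start {v0}
  [1] a ⇒ {v1, v2}
  [2] b ⇒ {v4}
  [3] a ⇒ ∅  — Q cannot continue

aba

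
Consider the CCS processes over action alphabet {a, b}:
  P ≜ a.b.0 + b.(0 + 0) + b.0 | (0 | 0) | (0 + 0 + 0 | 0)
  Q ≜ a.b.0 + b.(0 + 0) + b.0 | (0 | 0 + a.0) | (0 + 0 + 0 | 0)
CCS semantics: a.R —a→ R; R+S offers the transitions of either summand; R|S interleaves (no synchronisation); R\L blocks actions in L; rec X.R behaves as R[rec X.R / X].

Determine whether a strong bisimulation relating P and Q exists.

P's transition system — 5 states:
  s0 = a.b.0 + b.(0 + 0) + b.0 | (0 | 0) | (0 + 0 + 0 | 0) :: —a→ s1, —b→ s2, —b→ s3
  s1 = b.0 :: —b→ s4
  s2 = 0 + 0 :: ·
  s3 = 0 | (0 | 0) | (0 + 0 + 0 | 0) :: ·
  s4 = 0 :: ·
Q's transition system — 7 states:
  t0 = a.b.0 + b.(0 + 0) + b.0 | (0 | 0 + a.0) | (0 + 0 + 0 | 0) :: —a→ t1, —a→ t2, —b→ t3, —b→ t4
  t1 = b.0 :: —b→ t5
  t2 = b.0 | 0 | (0 + 0 + 0 | 0) :: —b→ t6
  t3 = 0 + 0 :: ·
  t4 = 0 | (0 | 0 + a.0) | (0 + 0 + 0 | 0) :: —a→ t6
  t5 = 0 :: ·
  t6 = 0 | 0 | (0 + 0 + 0 | 0) :: ·
Bisimilarity quotient blocks:
  B0 = {s0}
  B1 = {s1, t1, t2}
  B2 = {s2, s3, s4, t3, t5, t6}
  B3 = {t0}
  B4 = {t4}
s0 ∈ B0, t0 ∈ B3 → different blocks

not bisimilar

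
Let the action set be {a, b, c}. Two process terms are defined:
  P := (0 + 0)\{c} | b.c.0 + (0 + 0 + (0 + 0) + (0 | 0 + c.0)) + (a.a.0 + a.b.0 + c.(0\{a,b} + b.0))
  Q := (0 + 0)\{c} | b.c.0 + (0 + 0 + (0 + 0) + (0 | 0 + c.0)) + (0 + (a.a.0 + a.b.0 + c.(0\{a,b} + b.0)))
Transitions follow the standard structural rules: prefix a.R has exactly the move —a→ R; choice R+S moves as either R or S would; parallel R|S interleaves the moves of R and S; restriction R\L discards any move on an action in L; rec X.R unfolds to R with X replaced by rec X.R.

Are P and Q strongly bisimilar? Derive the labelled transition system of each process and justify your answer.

Reachable graph of P (7 states):
  p0 = (0 + 0)\{c} | b.c.0 + (0 + 0 + (0 + 0) + (0 | 0 + c.0)) + (a.a.0 + a.b.0 + c.(0\{a,b} + b.0)) ⊢ ··a··> p1, ··a··> p2, ··b··> p3, ··c··> p4, ··c··> p5
  p1 = a.0 ⊢ ··a··> p4
  p2 = b.0 ⊢ ··b··> p4
  p3 = (0 + 0)\{c} | c.0 ⊢ ··c··> p6
  p4 = 0 ⊢ (no moves)
  p5 = 0\{a,b} + b.0 ⊢ ··b··> p4
  p6 = (0 + 0)\{c} | 0 ⊢ (no moves)
Reachable graph of Q (7 states):
  q0 = (0 + 0)\{c} | b.c.0 + (0 + 0 + (0 + 0) + (0 | 0 + c.0)) + (0 + (a.a.0 + a.b.0 + c.(0\{a,b} + b.0))) ⊢ ··a··> q1, ··a··> q2, ··b··> q3, ··c··> q4, ··c··> q5
  q1 = a.0 ⊢ ··a··> q4
  q2 = b.0 ⊢ ··b··> q4
  q3 = (0 + 0)\{c} | c.0 ⊢ ··c··> q6
  q4 = 0 ⊢ (no moves)
  q5 = 0\{a,b} + b.0 ⊢ ··b··> q4
  q6 = (0 + 0)\{c} | 0 ⊢ (no moves)
Coarsest stable partition (strong bisimilarity classes):
  B0 = {p0, q0}
  B1 = {p3, q3}
  B2 = {p4, p6, q4, q6}
  B3 = {p2, p5, q2, q5}
  B4 = {p1, q1}
p0 ∈ B0, q0 ∈ B0 → same block

YES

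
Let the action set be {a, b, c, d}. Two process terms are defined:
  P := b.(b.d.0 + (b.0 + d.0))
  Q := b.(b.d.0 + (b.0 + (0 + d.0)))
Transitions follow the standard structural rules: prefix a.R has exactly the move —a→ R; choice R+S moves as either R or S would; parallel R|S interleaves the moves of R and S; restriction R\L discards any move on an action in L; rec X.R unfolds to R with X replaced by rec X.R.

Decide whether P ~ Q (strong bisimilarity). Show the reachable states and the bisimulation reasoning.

Reachable graph of P (4 states):
  p0 = b.(b.d.0 + (b.0 + d.0)) has moves ··b··> p1
  p1 = b.d.0 + (b.0 + d.0) has moves ··b··> p2, ··b··> p3, ··d··> p2
  p2 = 0 has moves stopped
  p3 = d.0 has moves ··d··> p2
Reachable graph of Q (4 states):
  q0 = b.(b.d.0 + (b.0 + (0 + d.0))) has moves ··b··> q1
  q1 = b.d.0 + (b.0 + (0 + d.0)) has moves ··b··> q2, ··b··> q3, ··d··> q2
  q2 = 0 has moves stopped
  q3 = d.0 has moves ··d··> q2
Bisimilarity quotient blocks:
  B0 = {p0, q0}
  B1 = {p1, q1}
  B2 = {p2, q2}
  B3 = {p3, q3}
p0 ∈ B0, q0 ∈ B0 → same block

P ~ Q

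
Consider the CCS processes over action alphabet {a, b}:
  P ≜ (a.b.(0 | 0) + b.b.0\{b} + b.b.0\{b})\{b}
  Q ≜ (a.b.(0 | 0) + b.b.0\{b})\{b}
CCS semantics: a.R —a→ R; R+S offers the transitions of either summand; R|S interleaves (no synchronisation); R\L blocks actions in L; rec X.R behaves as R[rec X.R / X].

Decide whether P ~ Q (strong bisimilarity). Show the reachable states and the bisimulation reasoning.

Reachable graph of P (2 states):
  m0 = (a.b.(0 | 0) + b.b.0\{b} + b.b.0\{b})\{b} :: ··a··> m1
  m1 = (b.(0 | 0))\{b} :: ·
Reachable graph of Q (2 states):
  n0 = (a.b.(0 | 0) + b.b.0\{b})\{b} :: ··a··> n1
  n1 = (b.(0 | 0))\{b} :: ·
Partition-refinement fixed point:
  B0 = {m0, n0}
  B1 = {m1, n1}
m0 ∈ B0, n0 ∈ B0 → same block

YES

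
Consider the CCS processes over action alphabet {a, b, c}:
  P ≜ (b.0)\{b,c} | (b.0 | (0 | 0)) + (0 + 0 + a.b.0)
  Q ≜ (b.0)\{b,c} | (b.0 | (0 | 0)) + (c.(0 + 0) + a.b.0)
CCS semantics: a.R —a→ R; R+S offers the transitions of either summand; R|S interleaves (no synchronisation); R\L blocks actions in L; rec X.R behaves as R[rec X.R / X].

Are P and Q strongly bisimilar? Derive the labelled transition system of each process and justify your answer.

NO

LTS(P): 4 reachable states
  s0 = (b.0)\{b,c} | (b.0 | (0 | 0)) + (0 + 0 + a.b.0) | —a→ s1, —b→ s2
  s1 = b.0 | —b→ s3
  s2 = (b.0)\{b,c} | (0 | (0 | 0)) | ∅
  s3 = 0 | ∅
LTS(Q): 5 reachable states
  t0 = (b.0)\{b,c} | (b.0 | (0 | 0)) + (c.(0 + 0) + a.b.0) | —a→ t1, —b→ t2, —c→ t3
  t1 = b.0 | —b→ t4
  t2 = (b.0)\{b,c} | (0 | (0 | 0)) | ∅
  t3 = 0 + 0 | ∅
  t4 = 0 | ∅
Bisimilarity quotient blocks:
  B0 = {s0}
  B1 = {s1, t1}
  B2 = {s2, s3, t2, t3, t4}
  B3 = {t0}
s0 ∈ B0, t0 ∈ B3 → different blocks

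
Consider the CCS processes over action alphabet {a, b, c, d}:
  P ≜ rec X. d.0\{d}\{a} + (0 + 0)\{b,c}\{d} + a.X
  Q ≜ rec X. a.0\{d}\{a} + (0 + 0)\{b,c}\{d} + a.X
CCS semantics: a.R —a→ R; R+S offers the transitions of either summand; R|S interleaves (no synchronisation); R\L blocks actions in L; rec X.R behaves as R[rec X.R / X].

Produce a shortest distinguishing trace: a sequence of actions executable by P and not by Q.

Reachable graph of P (2 states):
  s0 = rec X. d.0\{d}\{a} + (0 + 0)\{b,c}\{d} + a.X :: -a-> s0, -d-> s1
  s1 = 0\{d}\{a} :: ∅
Reachable graph of Q (2 states):
  t0 = rec X. a.0\{d}\{a} + (0 + 0)\{b,c}\{d} + a.X :: -a-> t0, -a-> t1
  t1 = 0\{d}\{a} :: ∅
Run σ = ⟨d⟩ on P: start {s0}
  [1] d ⇒ {s1}
  ✓ P
Run σ = ⟨d⟩ on Q: start {t0}
  [1] d ⇒ ∅ (Q stuck)

d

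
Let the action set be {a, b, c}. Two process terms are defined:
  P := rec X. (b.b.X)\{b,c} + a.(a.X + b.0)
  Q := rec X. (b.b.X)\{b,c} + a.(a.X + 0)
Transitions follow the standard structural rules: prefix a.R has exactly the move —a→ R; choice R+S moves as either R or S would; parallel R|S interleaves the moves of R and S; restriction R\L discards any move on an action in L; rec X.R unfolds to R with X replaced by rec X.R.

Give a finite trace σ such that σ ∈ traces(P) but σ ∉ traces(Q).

ab

LTS(P): 3 reachable states
  m0 = rec X. (b.b.X)\{b,c} + a.(a.X + b.0) has moves ··a··> m1
  m1 = a.(rec X. (b.b.X)\{b,c} + a.(a.X + b.0)) + b.0 has moves ··a··> m0, ··b··> m2
  m2 = 0 has moves deadlocked
LTS(Q): 2 reachable states
  n0 = rec X. (b.b.X)\{b,c} + a.(a.X + 0) has moves ··a··> n1
  n1 = a.(rec X. (b.b.X)\{b,c} + a.(a.X + 0)) + 0 has moves ··a··> n0
Run σ = ⟨ab⟩ on P: start {m0}
  after a @ step 1: {m1}
  after b @ step 2: {m2}
  ✓ P
Run σ = ⟨ab⟩ on Q: start {n0}
  after a @ step 1: {n1}
  after b @ step 2: ∅ (Q stuck)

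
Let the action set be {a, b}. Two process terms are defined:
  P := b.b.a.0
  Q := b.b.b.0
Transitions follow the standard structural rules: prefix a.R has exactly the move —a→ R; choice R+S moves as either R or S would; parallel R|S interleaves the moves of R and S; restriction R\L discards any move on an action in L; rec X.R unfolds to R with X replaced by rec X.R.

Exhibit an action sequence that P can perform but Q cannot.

LTS(P): 4 reachable states
  p0 = b.b.a.0 → -b-> p1
  p1 = b.a.0 → -b-> p2
  p2 = a.0 → -a-> p3
  p3 = 0 → ·
LTS(Q): 4 reachable states
  q0 = b.b.b.0 → -b-> q1
  q1 = b.b.0 → -b-> q2
  q2 = b.0 → -b-> q3
  q3 = 0 → ·
Run σ = ⟨bba⟩ on P: start {p0}
  after b @ step 1: {p1}
  after b @ step 2: {p2}
  after a @ step 3: {p3}
  P completes σ.
Run σ = ⟨bba⟩ on Q: start {q0}
  after b @ step 1: {q1}
  after b @ step 2: {q2}
  after a @ step 3: no successor for Q

bba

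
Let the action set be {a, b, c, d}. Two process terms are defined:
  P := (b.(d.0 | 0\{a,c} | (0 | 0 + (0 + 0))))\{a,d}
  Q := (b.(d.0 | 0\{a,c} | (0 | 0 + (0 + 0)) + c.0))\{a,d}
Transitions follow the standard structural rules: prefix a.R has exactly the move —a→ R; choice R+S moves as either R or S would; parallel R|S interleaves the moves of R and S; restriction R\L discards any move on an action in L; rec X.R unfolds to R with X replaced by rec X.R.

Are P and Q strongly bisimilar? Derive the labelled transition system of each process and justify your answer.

not bisimilar

P's transition system — 2 states:
  m0 = (b.(d.0 | 0\{a,c} | (0 | 0 + (0 + 0))))\{a,d} → ··b··> m1
  m1 = (d.0 | 0\{a,c} | (0 | 0 + (0 + 0)))\{a,d} → ·
Q's transition system — 3 states:
  n0 = (b.(d.0 | 0\{a,c} | (0 | 0 + (0 + 0)) + c.0))\{a,d} → ··b··> n1
  n1 = (d.0 | 0\{a,c} | (0 | 0 + (0 + 0)) + c.0)\{a,d} → ··c··> n2
  n2 = 0\{a,d} → ·
Partition-refinement fixed point:
  B0 = {m0}
  B1 = {m1, n2}
  B2 = {n0}
  B3 = {n1}
m0 ∈ B0, n0 ∈ B2 → different blocks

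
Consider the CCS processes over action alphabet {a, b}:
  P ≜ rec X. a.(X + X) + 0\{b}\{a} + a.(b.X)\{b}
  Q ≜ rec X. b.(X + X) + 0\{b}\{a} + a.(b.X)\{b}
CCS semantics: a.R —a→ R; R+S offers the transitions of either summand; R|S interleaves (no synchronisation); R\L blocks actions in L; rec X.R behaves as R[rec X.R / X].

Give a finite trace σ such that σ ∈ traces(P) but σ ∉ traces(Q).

LTS(P): 3 reachable states
  p0 = rec X. a.(X + X) + 0\{b}\{a} + a.(b.X)\{b} :: —a→ p1, —a→ p2
  p1 = (b.(rec X. a.(X + X) + 0\{b}\{a} + a.(b.X)\{b}))\{b} :: ∅
  p2 = (rec X. a.(X + X) + 0\{b}\{a} + a.(b.X)\{b}) + (rec X. a.(X + X) + 0\{b}\{a} + a.(b.X)\{b}) :: —a→ p1, —a→ p2
LTS(Q): 3 reachable states
  q0 = rec X. b.(X + X) + 0\{b}\{a} + a.(b.X)\{b} :: —a→ q1, —b→ q2
  q1 = (b.(rec X. b.(X + X) + 0\{b}\{a} + a.(b.X)\{b}))\{b} :: ∅
  q2 = (rec X. b.(X + X) + 0\{b}\{a} + a.(b.X)\{b}) + (rec X. b.(X + X) + 0\{b}\{a} + a.(b.X)\{b}) :: —a→ q1, —b→ q2
Executing aa from P (initial set {p0}):
  step 1 (a): {p1, p2}
  step 2 (a): {p1, p2}
  — P admits the full trace.
Executing aa from Q (initial set {q0}):
  step 1 (a): {q1}
  step 2 (a): ∅ (Q stuck)

aa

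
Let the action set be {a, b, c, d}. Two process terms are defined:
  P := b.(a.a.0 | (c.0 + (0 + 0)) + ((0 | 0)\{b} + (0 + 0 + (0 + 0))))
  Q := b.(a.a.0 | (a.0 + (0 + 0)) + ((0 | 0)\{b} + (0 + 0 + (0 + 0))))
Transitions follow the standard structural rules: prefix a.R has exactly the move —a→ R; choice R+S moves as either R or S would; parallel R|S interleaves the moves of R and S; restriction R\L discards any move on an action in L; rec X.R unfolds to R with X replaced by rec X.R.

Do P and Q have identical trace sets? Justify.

P's transition system — 7 states:
  u0 = b.(a.a.0 | (c.0 + (0 + 0)) + ((0 | 0)\{b} + (0 + 0 + (0 + 0)))) | --b--▸ u1
  u1 = a.a.0 | (c.0 + (0 + 0)) + ((0 | 0)\{b} + (0 + 0 + (0 + 0))) | --a--▸ u2, --c--▸ u3
  u2 = a.0 | (c.0 + (0 + 0)) | --a--▸ u4, --c--▸ u5
  u3 = a.a.0 | 0 | --a--▸ u5
  u4 = 0 | (c.0 + (0 + 0)) | --c--▸ u6
  u5 = a.0 | 0 | --a--▸ u6
  u6 = 0 | 0 | (no moves)
Q's transition system — 7 states:
  v0 = b.(a.a.0 | (a.0 + (0 + 0)) + ((0 | 0)\{b} + (0 + 0 + (0 + 0)))) | --b--▸ v1
  v1 = a.a.0 | (a.0 + (0 + 0)) + ((0 | 0)\{b} + (0 + 0 + (0 + 0))) | --a--▸ v2, --a--▸ v3
  v2 = a.0 | (a.0 + (0 + 0)) | --a--▸ v4, --a--▸ v5
  v3 = a.a.0 | 0 | --a--▸ v5
  v4 = 0 | (a.0 + (0 + 0)) | --a--▸ v6
  v5 = a.0 | 0 | --a--▸ v6
  v6 = 0 | 0 | (no moves)
Trace ⟨bc⟩ through P, begin at {u0}:
  step 1 (b): {u1}
  step 2 (c): {u3}
  — P admits the full trace.
Trace ⟨bc⟩ through Q, begin at {v0}:
  step 1 (b): {v1}
  step 2 (c): ∅  — Q cannot continue

NO — witness ⟨bc⟩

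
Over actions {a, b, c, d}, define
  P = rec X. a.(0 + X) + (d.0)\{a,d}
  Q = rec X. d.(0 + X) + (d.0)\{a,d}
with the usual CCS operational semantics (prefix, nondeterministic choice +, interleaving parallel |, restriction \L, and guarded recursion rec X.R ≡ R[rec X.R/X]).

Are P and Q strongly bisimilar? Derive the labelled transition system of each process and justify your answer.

not bisimilar

P's transition system — 2 states:
  u0 = rec X. a.(0 + X) + (d.0)\{a,d} has moves --a--▸ u1
  u1 = 0 + (rec X. a.(0 + X) + (d.0)\{a,d}) has moves --a--▸ u1
Q's transition system — 2 states:
  v0 = rec X. d.(0 + X) + (d.0)\{a,d} has moves --d--▸ v1
  v1 = 0 + (rec X. d.(0 + X) + (d.0)\{a,d}) has moves --d--▸ v1
Coarsest stable partition (strong bisimilarity classes):
  B0 = {u0, u1}
  B1 = {v0, v1}
u0 ∈ B0, v0 ∈ B1 → different blocks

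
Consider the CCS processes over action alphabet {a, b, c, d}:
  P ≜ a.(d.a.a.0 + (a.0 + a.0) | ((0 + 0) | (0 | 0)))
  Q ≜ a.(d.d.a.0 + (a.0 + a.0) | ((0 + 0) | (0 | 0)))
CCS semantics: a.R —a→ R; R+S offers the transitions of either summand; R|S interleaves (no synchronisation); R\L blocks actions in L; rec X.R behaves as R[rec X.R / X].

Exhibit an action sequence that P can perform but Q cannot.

Reachable graph of P (6 states):
  s0 = a.(d.a.a.0 + (a.0 + a.0) | ((0 + 0) | (0 | 0))) | -a-> s1
  s1 = d.a.a.0 + (a.0 + a.0) | ((0 + 0) | (0 | 0)) | -a-> s2, -d-> s3
  s2 = 0 | ((0 + 0) | (0 | 0)) | (no moves)
  s3 = a.a.0 | -a-> s4
  s4 = a.0 | -a-> s5
  s5 = 0 | (no moves)
Reachable graph of Q (6 states):
  t0 = a.(d.d.a.0 + (a.0 + a.0) | ((0 + 0) | (0 | 0))) | -a-> t1
  t1 = d.d.a.0 + (a.0 + a.0) | ((0 + 0) | (0 | 0)) | -a-> t2, -d-> t3
  t2 = 0 | ((0 + 0) | (0 | 0)) | (no moves)
  t3 = d.a.0 | -d-> t4
  t4 = a.0 | -a-> t5
  t5 = 0 | (no moves)
Run σ = ⟨ada⟩ on P: start {s0}
  [1] a ⇒ {s1}
  [2] d ⇒ {s3}
  [3] a ⇒ {s4}
  — P admits the full trace.
Run σ = ⟨ada⟩ on Q: start {t0}
  [1] a ⇒ {t1}
  [2] d ⇒ {t3}
  [3] a ⇒ ∅  — Q cannot continue

ada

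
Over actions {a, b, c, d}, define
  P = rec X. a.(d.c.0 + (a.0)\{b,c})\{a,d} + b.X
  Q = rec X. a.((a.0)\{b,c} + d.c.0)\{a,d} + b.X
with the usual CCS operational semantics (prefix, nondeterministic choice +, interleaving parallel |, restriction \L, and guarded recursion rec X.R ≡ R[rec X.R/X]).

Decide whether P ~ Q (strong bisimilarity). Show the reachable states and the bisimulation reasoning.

YES

P's transition system — 2 states:
  p0 = rec X. a.(d.c.0 + (a.0)\{b,c})\{a,d} + b.X → —a→ p1, —b→ p0
  p1 = (d.c.0 + (a.0)\{b,c})\{a,d} → (no moves)
Q's transition system — 2 states:
  q0 = rec X. a.((a.0)\{b,c} + d.c.0)\{a,d} + b.X → —a→ q1, —b→ q0
  q1 = ((a.0)\{b,c} + d.c.0)\{a,d} → (no moves)
Coarsest stable partition (strong bisimilarity classes):
  B0 = {p0, q0}
  B1 = {p1, q1}
p0 ∈ B0, q0 ∈ B0 → same block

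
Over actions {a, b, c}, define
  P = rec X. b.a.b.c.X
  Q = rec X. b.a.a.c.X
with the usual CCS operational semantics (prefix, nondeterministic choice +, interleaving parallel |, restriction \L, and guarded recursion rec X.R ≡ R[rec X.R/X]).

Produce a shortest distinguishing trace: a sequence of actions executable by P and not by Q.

bab

P's transition system — 4 states:
  p0 = rec X. b.a.b.c.X ⊢ -b-> p1
  p1 = a.b.c.(rec X. b.a.b.c.X) ⊢ -a-> p2
  p2 = b.c.(rec X. b.a.b.c.X) ⊢ -b-> p3
  p3 = c.(rec X. b.a.b.c.X) ⊢ -c-> p0
Q's transition system — 4 states:
  q0 = rec X. b.a.a.c.X ⊢ -b-> q1
  q1 = a.a.c.(rec X. b.a.a.c.X) ⊢ -a-> q2
  q2 = a.c.(rec X. b.a.a.c.X) ⊢ -a-> q3
  q3 = c.(rec X. b.a.a.c.X) ⊢ -c-> q0
Trace ⟨bab⟩ through P, begin at {p0}:
  after b @ step 1: {p1}
  after a @ step 2: {p2}
  after b @ step 3: {p3}
  ✓ P
Trace ⟨bab⟩ through Q, begin at {q0}:
  after b @ step 1: {q1}
  after a @ step 2: {q2}
  after b @ step 3: ∅  — Q cannot continue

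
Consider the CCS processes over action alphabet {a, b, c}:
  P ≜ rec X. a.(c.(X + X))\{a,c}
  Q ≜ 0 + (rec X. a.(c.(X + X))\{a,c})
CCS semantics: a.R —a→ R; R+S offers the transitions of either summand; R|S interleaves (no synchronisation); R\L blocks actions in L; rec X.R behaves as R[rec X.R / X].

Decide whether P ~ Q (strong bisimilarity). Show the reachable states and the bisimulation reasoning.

LTS(P): 2 reachable states
  s0 = rec X. a.(c.(X + X))\{a,c} :: —a→ s1
  s1 = (c.((rec X. a.(c.(X + X))\{a,c}) + (rec X. a.(c.(X + X))\{a,c})))\{a,c} :: ∅
LTS(Q): 2 reachable states
  t0 = 0 + (rec X. a.(c.(X + X))\{a,c}) :: —a→ t1
  t1 = (c.((rec X. a.(c.(X + X))\{a,c}) + (rec X. a.(c.(X + X))\{a,c})))\{a,c} :: ∅
Coarsest stable partition (strong bisimilarity classes):
  B0 = {s0, t0}
  B1 = {s1, t1}
s0 ∈ B0, t0 ∈ B0 → same block

P ~ Q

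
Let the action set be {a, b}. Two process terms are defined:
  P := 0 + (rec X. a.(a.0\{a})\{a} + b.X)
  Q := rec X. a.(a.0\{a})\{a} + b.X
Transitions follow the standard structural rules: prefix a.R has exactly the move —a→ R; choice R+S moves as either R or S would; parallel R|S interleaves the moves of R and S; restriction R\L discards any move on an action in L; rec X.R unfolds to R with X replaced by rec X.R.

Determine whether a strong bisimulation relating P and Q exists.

LTS(P): 3 reachable states
  m0 = 0 + (rec X. a.(a.0\{a})\{a} + b.X) ⊢ -a-> m1, -b-> m2
  m1 = (a.0\{a})\{a} ⊢ stopped
  m2 = rec X. a.(a.0\{a})\{a} + b.X ⊢ -a-> m1, -b-> m2
LTS(Q): 2 reachable states
  n0 = rec X. a.(a.0\{a})\{a} + b.X ⊢ -a-> n1, -b-> n0
  n1 = (a.0\{a})\{a} ⊢ stopped
Coarsest stable partition (strong bisimilarity classes):
  B0 = {m0, m2, n0}
  B1 = {m1, n1}
m0 ∈ B0, n0 ∈ B0 → same block

P ~ Q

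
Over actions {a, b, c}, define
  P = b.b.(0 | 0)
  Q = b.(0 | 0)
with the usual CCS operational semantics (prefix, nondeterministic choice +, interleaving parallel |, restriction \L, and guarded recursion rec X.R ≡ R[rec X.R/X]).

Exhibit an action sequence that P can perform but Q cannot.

bb

P's transition system — 3 states:
  p0 = b.b.(0 | 0) ⊢ --b--▸ p1
  p1 = b.(0 | 0) ⊢ --b--▸ p2
  p2 = 0 | 0 ⊢ deadlocked
Q's transition system — 2 states:
  q0 = b.(0 | 0) ⊢ --b--▸ q1
  q1 = 0 | 0 ⊢ deadlocked
Executing bb from P (initial set {p0}):
  after b @ step 1: {p1}
  after b @ step 2: {p2}
  ✓ P
Executing bb from Q (initial set {q0}):
  after b @ step 1: {q1}
  after b @ step 2: ∅ (Q stuck)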